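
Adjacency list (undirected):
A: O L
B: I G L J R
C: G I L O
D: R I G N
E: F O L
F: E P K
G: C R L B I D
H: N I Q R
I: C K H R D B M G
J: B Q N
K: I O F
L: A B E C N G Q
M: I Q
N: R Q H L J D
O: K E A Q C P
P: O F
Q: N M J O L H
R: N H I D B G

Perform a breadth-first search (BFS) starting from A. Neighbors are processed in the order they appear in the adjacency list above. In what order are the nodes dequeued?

A O L K E Q C P B N G I F M J H R D

Visit A; enqueue O, L → queue [O, L]
Visit O; enqueue K, E, Q, C, P → queue [L, K, E, Q, C, P]
Visit L; enqueue B, N, G → queue [K, E, Q, C, P, B, N, G]
Visit K; enqueue I, F → queue [E, Q, C, P, B, N, G, I, F]
Visit E → queue [Q, C, P, B, N, G, I, F]
Visit Q; enqueue M, J, H → queue [C, P, B, N, G, I, F, M, J, H]
Visit C → queue [P, B, N, G, I, F, M, J, H]
Visit P → queue [B, N, G, I, F, M, J, H]
Visit B; enqueue R → queue [N, G, I, F, M, J, H, R]
Visit N; enqueue D → queue [G, I, F, M, J, H, R, D]
Visit G → queue [I, F, M, J, H, R, D]
Visit I → queue [F, M, J, H, R, D]
Visit F → queue [M, J, H, R, D]
Visit M → queue [J, H, R, D]
Visit J → queue [H, R, D]
Visit H → queue [R, D]
Visit R → queue [D]
Visit D → queue []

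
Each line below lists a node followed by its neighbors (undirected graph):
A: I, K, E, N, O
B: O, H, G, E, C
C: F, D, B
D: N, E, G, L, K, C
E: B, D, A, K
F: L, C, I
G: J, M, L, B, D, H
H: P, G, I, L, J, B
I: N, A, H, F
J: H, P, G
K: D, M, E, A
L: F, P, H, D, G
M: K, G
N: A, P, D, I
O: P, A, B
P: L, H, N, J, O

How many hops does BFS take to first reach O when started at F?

3

Level 0: F
Level 1: C, I, L
Level 2: A, B, D, G, H, N, P
Level 3: E, J, K, M, O
O first appears at level 3.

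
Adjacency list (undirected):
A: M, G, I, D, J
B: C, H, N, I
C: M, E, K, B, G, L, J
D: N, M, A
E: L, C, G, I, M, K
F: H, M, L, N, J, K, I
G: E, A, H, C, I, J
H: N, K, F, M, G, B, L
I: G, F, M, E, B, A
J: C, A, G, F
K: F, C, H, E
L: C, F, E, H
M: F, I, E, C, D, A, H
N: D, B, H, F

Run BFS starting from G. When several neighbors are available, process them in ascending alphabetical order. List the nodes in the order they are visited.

Visit G; enqueue A, C, E, H, I, J → queue [A, C, E, H, I, J]
Visit A; enqueue D, M → queue [C, E, H, I, J, D, M]
Visit C; enqueue B, K, L → queue [E, H, I, J, D, M, B, K, L]
Visit E → queue [H, I, J, D, M, B, K, L]
Visit H; enqueue F, N → queue [I, J, D, M, B, K, L, F, N]
Visit I → queue [J, D, M, B, K, L, F, N]
Visit J → queue [D, M, B, K, L, F, N]
Visit D → queue [M, B, K, L, F, N]
Visit M → queue [B, K, L, F, N]
Visit B → queue [K, L, F, N]
Visit K → queue [L, F, N]
Visit L → queue [F, N]
Visit F → queue [N]
Visit N → queue []

G A C E H I J D M B K L F N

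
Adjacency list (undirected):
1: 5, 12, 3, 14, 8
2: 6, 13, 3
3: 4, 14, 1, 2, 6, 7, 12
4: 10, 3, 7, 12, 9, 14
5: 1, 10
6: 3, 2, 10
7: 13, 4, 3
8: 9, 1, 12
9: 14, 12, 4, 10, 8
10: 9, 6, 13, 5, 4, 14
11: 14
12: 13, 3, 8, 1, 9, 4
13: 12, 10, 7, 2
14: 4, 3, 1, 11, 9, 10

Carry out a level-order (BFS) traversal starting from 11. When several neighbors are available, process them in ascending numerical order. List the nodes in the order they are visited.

11 14 1 3 4 9 10 5 8 12 2 6 7 13

Visit 11; enqueue 14 → queue [14]
Visit 14; enqueue 1, 3, 4, 9, 10 → queue [1, 3, 4, 9, 10]
Visit 1; enqueue 5, 8, 12 → queue [3, 4, 9, 10, 5, 8, 12]
Visit 3; enqueue 2, 6, 7 → queue [4, 9, 10, 5, 8, 12, 2, 6, 7]
Visit 4 → queue [9, 10, 5, 8, 12, 2, 6, 7]
Visit 9 → queue [10, 5, 8, 12, 2, 6, 7]
Visit 10; enqueue 13 → queue [5, 8, 12, 2, 6, 7, 13]
Visit 5 → queue [8, 12, 2, 6, 7, 13]
Visit 8 → queue [12, 2, 6, 7, 13]
Visit 12 → queue [2, 6, 7, 13]
Visit 2 → queue [6, 7, 13]
Visit 6 → queue [7, 13]
Visit 7 → queue [13]
Visit 13 → queue []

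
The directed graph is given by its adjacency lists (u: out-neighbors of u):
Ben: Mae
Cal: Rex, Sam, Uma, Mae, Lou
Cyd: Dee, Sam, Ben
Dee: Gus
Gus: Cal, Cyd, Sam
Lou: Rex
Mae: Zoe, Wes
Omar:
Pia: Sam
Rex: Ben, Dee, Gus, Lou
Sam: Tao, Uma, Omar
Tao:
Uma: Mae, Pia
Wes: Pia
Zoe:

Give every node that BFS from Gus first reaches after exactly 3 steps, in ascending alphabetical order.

Level 0: Gus
Level 1: Cal, Cyd, Sam
Level 2: Ben, Dee, Lou, Mae, Omar, Rex, Tao, Uma
Level 3: Pia, Wes, Zoe

Pia, Wes, Zoe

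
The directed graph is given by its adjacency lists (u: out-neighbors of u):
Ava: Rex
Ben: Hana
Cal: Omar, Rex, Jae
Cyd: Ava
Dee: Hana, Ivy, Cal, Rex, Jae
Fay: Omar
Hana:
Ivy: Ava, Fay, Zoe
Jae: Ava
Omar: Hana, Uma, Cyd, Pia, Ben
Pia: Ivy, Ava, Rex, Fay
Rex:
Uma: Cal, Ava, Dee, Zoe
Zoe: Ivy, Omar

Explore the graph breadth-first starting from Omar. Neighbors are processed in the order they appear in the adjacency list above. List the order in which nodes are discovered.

Omar Hana Uma Cyd Pia Ben Cal Ava Dee Zoe Ivy Rex Fay Jae

Visit Omar; enqueue Hana, Uma, Cyd, Pia, Ben → queue [Hana, Uma, Cyd, Pia, Ben]
Visit Hana → queue [Uma, Cyd, Pia, Ben]
Visit Uma; enqueue Cal, Ava, Dee, Zoe → queue [Cyd, Pia, Ben, Cal, Ava, Dee, Zoe]
Visit Cyd → queue [Pia, Ben, Cal, Ava, Dee, Zoe]
Visit Pia; enqueue Ivy, Rex, Fay → queue [Ben, Cal, Ava, Dee, Zoe, Ivy, Rex, Fay]
Visit Ben → queue [Cal, Ava, Dee, Zoe, Ivy, Rex, Fay]
Visit Cal; enqueue Jae → queue [Ava, Dee, Zoe, Ivy, Rex, Fay, Jae]
Visit Ava → queue [Dee, Zoe, Ivy, Rex, Fay, Jae]
Visit Dee → queue [Zoe, Ivy, Rex, Fay, Jae]
Visit Zoe → queue [Ivy, Rex, Fay, Jae]
Visit Ivy → queue [Rex, Fay, Jae]
Visit Rex → queue [Fay, Jae]
Visit Fay → queue [Jae]
Visit Jae → queue []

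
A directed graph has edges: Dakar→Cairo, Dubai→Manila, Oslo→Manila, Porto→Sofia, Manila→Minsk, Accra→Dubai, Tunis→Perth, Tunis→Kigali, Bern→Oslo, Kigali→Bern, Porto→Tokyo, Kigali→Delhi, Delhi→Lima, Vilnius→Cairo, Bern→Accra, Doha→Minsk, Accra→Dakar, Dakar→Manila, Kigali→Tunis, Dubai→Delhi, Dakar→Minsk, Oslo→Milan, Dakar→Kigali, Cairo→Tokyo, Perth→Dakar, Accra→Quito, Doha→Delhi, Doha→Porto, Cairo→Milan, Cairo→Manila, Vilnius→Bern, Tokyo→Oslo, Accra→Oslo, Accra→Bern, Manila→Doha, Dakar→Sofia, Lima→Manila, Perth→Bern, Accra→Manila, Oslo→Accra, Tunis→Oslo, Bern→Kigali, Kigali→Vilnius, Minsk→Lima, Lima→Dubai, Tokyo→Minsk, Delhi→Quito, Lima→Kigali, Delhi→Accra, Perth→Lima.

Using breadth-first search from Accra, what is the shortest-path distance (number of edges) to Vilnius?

Level 0: Accra
Level 1: Bern, Dakar, Dubai, Manila, Oslo, Quito
Level 2: Cairo, Delhi, Doha, Kigali, Milan, Minsk, Sofia
Level 3: Lima, Porto, Tokyo, Tunis, Vilnius
Level 4: Perth
Vilnius first appears at level 3.

3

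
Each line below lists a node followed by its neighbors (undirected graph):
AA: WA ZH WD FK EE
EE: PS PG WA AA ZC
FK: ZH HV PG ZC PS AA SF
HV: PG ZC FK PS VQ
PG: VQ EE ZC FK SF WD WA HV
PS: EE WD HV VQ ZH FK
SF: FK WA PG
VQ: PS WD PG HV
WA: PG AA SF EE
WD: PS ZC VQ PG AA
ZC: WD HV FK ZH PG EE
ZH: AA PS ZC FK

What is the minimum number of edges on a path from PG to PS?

Level 0: PG
Level 1: EE, FK, HV, SF, VQ, WA, WD, ZC
Level 2: AA, PS, ZH
PS first appears at level 2.

2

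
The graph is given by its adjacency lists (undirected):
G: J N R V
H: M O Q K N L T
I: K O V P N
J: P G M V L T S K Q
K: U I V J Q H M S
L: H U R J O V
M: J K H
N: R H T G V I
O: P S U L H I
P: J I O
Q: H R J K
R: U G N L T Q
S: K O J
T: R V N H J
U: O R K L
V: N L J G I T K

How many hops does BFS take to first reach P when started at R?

3

Level 0: R
Level 1: G, L, N, Q, T, U
Level 2: H, I, J, K, O, V
Level 3: M, P, S
P first appears at level 3.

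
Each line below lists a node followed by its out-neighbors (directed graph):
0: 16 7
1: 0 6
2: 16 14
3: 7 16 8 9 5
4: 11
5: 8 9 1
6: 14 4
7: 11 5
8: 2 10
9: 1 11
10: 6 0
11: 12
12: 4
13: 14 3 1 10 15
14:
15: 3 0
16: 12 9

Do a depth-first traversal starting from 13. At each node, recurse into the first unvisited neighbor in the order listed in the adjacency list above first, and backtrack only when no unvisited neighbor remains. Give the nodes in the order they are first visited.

13 14 3 7 11 12 4 5 8 2 16 9 1 0 6 10 15

Visit 13
13 → 14
13 → 3
3 → 7
7 → 11
11 → 12
12 → 4
7 → 5
5 → 8
8 → 2
2 → 16
16 → 9
9 → 1
1 → 0
1 → 6
8 → 10
13 → 15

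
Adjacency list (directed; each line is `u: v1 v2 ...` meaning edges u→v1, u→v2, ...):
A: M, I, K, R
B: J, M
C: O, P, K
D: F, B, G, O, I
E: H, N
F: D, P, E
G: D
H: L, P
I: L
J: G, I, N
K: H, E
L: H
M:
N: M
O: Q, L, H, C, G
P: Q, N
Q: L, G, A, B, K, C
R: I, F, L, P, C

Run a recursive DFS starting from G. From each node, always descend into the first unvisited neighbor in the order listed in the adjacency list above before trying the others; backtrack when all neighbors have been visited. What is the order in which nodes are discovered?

G, D, F, P, Q, L, H, A, M, I, K, E, N, R, C, O, B, J

Visit G
G → D
D → F
F → P
P → Q
Q → L
L → H
Q → A
A → M
A → I
A → K
K → E
E → N
A → R
R → C
C → O
Q → B
B → J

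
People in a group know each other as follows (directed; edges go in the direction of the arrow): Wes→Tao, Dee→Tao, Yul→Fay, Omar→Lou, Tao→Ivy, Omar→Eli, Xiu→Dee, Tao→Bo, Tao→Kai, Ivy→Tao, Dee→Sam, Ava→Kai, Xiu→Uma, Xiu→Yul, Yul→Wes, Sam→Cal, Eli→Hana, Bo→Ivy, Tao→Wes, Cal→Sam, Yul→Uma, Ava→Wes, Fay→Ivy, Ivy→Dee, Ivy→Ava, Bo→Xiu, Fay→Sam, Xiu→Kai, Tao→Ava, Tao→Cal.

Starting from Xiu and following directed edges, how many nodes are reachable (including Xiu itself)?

BFS from Xiu visits: Xiu, Dee, Kai, Uma, Yul, Sam, Tao, Fay, Wes, Cal, Ava, Bo, Ivy
Reachable nodes: 13 of 17 total.

13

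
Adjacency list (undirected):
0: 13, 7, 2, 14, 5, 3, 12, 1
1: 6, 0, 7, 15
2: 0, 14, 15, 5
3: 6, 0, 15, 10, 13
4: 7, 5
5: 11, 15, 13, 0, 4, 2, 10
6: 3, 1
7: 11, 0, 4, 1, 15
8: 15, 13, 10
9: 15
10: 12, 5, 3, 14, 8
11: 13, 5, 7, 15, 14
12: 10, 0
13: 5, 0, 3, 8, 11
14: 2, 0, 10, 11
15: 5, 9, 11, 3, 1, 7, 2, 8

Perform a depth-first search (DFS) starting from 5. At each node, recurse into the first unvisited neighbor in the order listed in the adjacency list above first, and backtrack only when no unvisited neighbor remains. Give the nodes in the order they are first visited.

5 11 13 0 7 4 1 6 3 15 9 2 14 10 12 8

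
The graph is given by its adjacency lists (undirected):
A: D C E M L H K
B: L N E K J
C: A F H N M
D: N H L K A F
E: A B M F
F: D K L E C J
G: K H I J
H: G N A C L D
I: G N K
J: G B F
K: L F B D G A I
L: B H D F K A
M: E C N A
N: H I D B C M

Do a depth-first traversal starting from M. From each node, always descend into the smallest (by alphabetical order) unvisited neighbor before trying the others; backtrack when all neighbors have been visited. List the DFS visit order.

M, A, C, F, D, H, G, I, K, B, E, J, L, N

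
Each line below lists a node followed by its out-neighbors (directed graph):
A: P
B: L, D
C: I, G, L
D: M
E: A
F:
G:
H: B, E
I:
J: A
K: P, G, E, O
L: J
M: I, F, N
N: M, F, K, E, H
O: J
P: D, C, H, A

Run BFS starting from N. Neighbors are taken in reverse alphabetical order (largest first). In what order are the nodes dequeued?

N → M → K → H → F → E → I → P → O → G → B → A → D → C → J → L

Visit N; enqueue M, K, H, F, E → queue [M, K, H, F, E]
Visit M; enqueue I → queue [K, H, F, E, I]
Visit K; enqueue P, O, G → queue [H, F, E, I, P, O, G]
Visit H; enqueue B → queue [F, E, I, P, O, G, B]
Visit F → queue [E, I, P, O, G, B]
Visit E; enqueue A → queue [I, P, O, G, B, A]
Visit I → queue [P, O, G, B, A]
Visit P; enqueue D, C → queue [O, G, B, A, D, C]
Visit O; enqueue J → queue [G, B, A, D, C, J]
Visit G → queue [B, A, D, C, J]
Visit B; enqueue L → queue [A, D, C, J, L]
Visit A → queue [D, C, J, L]
Visit D → queue [C, J, L]
Visit C → queue [J, L]
Visit J → queue [L]
Visit L → queue []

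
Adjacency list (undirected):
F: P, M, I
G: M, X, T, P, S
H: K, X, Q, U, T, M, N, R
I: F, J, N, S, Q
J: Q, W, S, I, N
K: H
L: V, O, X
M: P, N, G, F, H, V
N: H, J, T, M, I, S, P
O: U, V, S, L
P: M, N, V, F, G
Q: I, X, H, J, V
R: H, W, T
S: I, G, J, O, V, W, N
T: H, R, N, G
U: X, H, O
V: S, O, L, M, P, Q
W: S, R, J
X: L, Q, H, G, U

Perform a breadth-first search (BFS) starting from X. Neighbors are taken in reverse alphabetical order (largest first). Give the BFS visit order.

Visit X; enqueue U, Q, L, H, G → queue [U, Q, L, H, G]
Visit U; enqueue O → queue [Q, L, H, G, O]
Visit Q; enqueue V, J, I → queue [L, H, G, O, V, J, I]
Visit L → queue [H, G, O, V, J, I]
Visit H; enqueue T, R, N, M, K → queue [G, O, V, J, I, T, R, N, M, K]
Visit G; enqueue S, P → queue [O, V, J, I, T, R, N, M, K, S, P]
Visit O → queue [V, J, I, T, R, N, M, K, S, P]
Visit V → queue [J, I, T, R, N, M, K, S, P]
Visit J; enqueue W → queue [I, T, R, N, M, K, S, P, W]
Visit I; enqueue F → queue [T, R, N, M, K, S, P, W, F]
Visit T → queue [R, N, M, K, S, P, W, F]
Visit R → queue [N, M, K, S, P, W, F]
Visit N → queue [M, K, S, P, W, F]
Visit M → queue [K, S, P, W, F]
Visit K → queue [S, P, W, F]
Visit S → queue [P, W, F]
Visit P → queue [W, F]
Visit W → queue [F]
Visit F → queue []

X, U, Q, L, H, G, O, V, J, I, T, R, N, M, K, S, P, W, F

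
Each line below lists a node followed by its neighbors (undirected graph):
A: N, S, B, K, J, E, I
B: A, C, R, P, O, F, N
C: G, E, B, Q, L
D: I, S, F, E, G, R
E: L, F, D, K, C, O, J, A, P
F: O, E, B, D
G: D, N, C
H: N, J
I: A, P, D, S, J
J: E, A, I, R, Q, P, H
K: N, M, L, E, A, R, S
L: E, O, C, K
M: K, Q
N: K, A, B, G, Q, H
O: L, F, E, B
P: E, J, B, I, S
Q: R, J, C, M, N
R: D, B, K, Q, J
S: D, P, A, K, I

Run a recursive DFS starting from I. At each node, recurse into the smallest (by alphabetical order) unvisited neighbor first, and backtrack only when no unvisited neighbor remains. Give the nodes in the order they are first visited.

I, A, B, C, E, D, F, O, L, K, M, Q, J, H, N, G, P, S, R

Visit I
I → A
A → B
B → C
C → E
E → D
D → F
F → O
O → L
L → K
K → M
M → Q
Q → J
J → H
H → N
N → G
J → P
P → S
J → R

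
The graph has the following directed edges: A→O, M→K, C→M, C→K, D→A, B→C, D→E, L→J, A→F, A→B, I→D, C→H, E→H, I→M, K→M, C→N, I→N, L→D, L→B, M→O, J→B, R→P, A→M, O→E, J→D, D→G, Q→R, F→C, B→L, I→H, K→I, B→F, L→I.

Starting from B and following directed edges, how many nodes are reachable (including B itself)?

15

BFS from B visits: B, C, F, L, H, K, M, N, D, I, J, O, A, E, G
Reachable nodes: 15 of 18 total.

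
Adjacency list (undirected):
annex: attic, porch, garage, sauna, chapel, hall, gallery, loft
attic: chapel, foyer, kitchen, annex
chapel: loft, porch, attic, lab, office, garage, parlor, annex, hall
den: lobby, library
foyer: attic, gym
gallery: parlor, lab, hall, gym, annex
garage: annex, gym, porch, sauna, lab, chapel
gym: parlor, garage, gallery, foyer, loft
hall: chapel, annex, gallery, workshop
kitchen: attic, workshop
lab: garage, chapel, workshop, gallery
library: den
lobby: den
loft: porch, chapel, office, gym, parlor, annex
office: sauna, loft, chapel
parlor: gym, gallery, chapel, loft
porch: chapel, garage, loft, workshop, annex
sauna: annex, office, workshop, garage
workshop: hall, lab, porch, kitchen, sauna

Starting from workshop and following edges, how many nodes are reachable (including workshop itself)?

16

BFS from workshop visits: workshop, hall, lab, porch, kitchen, sauna, chapel, annex, gallery, garage, loft, attic, office, parlor, gym, foyer
Reachable nodes: 16 of 19 total.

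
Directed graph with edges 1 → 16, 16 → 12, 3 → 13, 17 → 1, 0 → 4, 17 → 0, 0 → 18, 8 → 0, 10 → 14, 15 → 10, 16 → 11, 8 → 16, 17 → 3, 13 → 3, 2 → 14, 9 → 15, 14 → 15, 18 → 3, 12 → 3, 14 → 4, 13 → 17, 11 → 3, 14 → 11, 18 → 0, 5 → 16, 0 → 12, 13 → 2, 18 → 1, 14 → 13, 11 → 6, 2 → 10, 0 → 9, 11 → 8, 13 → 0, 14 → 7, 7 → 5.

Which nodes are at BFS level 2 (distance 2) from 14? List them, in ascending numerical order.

0, 2, 3, 5, 6, 8, 10, 17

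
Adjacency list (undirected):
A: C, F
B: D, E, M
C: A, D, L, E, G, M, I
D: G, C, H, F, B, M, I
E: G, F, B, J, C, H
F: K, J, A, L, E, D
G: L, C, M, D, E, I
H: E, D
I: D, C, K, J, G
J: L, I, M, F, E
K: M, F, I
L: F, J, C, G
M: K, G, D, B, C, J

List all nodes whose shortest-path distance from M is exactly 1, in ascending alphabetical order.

Level 0: M
Level 1: B, C, D, G, J, K
Level 2: A, E, F, H, I, L

B, C, D, G, J, K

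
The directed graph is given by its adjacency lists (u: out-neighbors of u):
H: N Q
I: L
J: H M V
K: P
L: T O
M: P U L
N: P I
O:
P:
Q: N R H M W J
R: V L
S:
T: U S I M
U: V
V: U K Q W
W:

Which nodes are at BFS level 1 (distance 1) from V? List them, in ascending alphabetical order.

K, Q, U, W

Level 0: V
Level 1: K, Q, U, W
Level 2: H, J, M, N, P, R
Level 3: I, L
Level 4: O, T
Level 5: S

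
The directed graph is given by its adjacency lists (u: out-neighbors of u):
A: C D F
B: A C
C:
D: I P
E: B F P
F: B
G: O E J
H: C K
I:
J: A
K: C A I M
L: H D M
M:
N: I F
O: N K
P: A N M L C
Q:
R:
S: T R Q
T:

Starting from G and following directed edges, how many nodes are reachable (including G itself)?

16

BFS from G visits: G, O, J, E, N, K, A, P, F, B, I, M, C, D, L, H
Reachable nodes: 16 of 20 total.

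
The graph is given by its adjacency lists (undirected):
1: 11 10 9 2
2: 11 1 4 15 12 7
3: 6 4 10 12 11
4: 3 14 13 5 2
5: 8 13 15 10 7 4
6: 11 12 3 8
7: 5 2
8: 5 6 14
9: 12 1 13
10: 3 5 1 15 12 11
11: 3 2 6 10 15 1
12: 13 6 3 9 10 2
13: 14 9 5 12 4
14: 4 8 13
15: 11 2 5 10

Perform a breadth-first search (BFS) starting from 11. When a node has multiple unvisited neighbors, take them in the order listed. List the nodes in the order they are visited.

11, 3, 2, 6, 10, 15, 1, 4, 12, 7, 8, 5, 9, 14, 13

Visit 11; enqueue 3, 2, 6, 10, 15, 1 → queue [3, 2, 6, 10, 15, 1]
Visit 3; enqueue 4, 12 → queue [2, 6, 10, 15, 1, 4, 12]
Visit 2; enqueue 7 → queue [6, 10, 15, 1, 4, 12, 7]
Visit 6; enqueue 8 → queue [10, 15, 1, 4, 12, 7, 8]
Visit 10; enqueue 5 → queue [15, 1, 4, 12, 7, 8, 5]
Visit 15 → queue [1, 4, 12, 7, 8, 5]
Visit 1; enqueue 9 → queue [4, 12, 7, 8, 5, 9]
Visit 4; enqueue 14, 13 → queue [12, 7, 8, 5, 9, 14, 13]
Visit 12 → queue [7, 8, 5, 9, 14, 13]
Visit 7 → queue [8, 5, 9, 14, 13]
Visit 8 → queue [5, 9, 14, 13]
Visit 5 → queue [9, 14, 13]
Visit 9 → queue [14, 13]
Visit 14 → queue [13]
Visit 13 → queue []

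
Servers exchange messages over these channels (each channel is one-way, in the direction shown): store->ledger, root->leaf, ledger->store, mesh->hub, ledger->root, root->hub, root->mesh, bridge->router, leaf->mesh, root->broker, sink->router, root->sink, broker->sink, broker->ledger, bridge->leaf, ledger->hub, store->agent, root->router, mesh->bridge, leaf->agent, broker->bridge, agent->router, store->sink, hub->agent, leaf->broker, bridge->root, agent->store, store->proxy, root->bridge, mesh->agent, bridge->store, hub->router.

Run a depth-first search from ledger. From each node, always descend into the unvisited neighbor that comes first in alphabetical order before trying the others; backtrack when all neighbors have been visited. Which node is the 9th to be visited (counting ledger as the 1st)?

bridge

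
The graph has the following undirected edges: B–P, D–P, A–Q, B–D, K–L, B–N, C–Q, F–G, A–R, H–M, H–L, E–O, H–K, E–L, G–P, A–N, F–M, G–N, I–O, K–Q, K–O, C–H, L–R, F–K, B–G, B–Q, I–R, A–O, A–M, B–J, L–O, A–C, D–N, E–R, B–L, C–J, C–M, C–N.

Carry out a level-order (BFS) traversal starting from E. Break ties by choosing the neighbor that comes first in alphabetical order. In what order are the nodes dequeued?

E → L → O → R → B → H → K → A → I → D → G → J → N → P → Q → C → M → F

Visit E; enqueue L, O, R → queue [L, O, R]
Visit L; enqueue B, H, K → queue [O, R, B, H, K]
Visit O; enqueue A, I → queue [R, B, H, K, A, I]
Visit R → queue [B, H, K, A, I]
Visit B; enqueue D, G, J, N, P, Q → queue [H, K, A, I, D, G, J, N, P, Q]
Visit H; enqueue C, M → queue [K, A, I, D, G, J, N, P, Q, C, M]
Visit K; enqueue F → queue [A, I, D, G, J, N, P, Q, C, M, F]
Visit A → queue [I, D, G, J, N, P, Q, C, M, F]
Visit I → queue [D, G, J, N, P, Q, C, M, F]
Visit D → queue [G, J, N, P, Q, C, M, F]
Visit G → queue [J, N, P, Q, C, M, F]
Visit J → queue [N, P, Q, C, M, F]
Visit N → queue [P, Q, C, M, F]
Visit P → queue [Q, C, M, F]
Visit Q → queue [C, M, F]
Visit C → queue [M, F]
Visit M → queue [F]
Visit F → queue []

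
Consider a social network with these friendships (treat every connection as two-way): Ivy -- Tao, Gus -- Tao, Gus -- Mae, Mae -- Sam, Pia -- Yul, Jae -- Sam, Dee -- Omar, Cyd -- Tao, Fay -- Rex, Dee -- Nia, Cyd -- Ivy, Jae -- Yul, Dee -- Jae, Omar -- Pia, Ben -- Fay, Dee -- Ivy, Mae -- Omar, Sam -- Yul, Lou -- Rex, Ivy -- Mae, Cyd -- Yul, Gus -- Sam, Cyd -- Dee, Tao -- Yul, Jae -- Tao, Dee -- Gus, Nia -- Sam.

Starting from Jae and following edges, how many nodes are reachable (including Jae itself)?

BFS from Jae visits: Jae, Dee, Sam, Tao, Yul, Cyd, Gus, Ivy, Nia, Omar, Mae, Pia
Reachable nodes: 12 of 16 total.

12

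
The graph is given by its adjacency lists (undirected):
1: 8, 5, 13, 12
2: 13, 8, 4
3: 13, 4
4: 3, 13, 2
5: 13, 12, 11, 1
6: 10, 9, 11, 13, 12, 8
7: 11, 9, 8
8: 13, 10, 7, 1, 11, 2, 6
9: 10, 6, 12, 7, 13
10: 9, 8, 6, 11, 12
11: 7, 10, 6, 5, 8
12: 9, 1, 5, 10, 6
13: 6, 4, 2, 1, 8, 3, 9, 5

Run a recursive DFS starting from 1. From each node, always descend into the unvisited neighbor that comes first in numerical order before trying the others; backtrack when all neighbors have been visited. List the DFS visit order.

1, 5, 11, 6, 8, 2, 4, 3, 13, 9, 7, 10, 12

Visit 1
1 → 5
5 → 11
11 → 6
6 → 8
8 → 2
2 → 4
4 → 3
3 → 13
13 → 9
9 → 7
9 → 10
10 → 12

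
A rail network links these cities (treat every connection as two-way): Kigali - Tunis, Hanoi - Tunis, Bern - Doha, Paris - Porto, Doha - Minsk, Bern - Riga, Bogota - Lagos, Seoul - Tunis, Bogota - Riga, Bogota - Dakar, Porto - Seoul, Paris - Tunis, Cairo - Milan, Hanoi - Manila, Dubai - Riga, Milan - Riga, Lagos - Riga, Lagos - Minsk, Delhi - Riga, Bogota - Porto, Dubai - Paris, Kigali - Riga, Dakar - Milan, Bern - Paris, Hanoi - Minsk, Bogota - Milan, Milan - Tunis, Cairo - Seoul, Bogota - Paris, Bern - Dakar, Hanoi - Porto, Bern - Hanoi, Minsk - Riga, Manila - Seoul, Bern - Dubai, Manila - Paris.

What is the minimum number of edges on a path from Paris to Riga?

2

Level 0: Paris
Level 1: Bern, Bogota, Dubai, Manila, Porto, Tunis
Level 2: Dakar, Doha, Hanoi, Kigali, Lagos, Milan, Riga, Seoul
Level 3: Cairo, Delhi, Minsk
Riga first appears at level 2.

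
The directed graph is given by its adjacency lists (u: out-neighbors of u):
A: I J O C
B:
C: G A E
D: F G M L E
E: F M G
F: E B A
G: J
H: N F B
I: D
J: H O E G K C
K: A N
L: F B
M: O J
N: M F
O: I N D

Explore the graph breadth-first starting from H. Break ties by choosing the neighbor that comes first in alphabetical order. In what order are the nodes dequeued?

H → B → F → N → A → E → M → C → I → J → O → G → D → K → L

Visit H; enqueue B, F, N → queue [B, F, N]
Visit B → queue [F, N]
Visit F; enqueue A, E → queue [N, A, E]
Visit N; enqueue M → queue [A, E, M]
Visit A; enqueue C, I, J, O → queue [E, M, C, I, J, O]
Visit E; enqueue G → queue [M, C, I, J, O, G]
Visit M → queue [C, I, J, O, G]
Visit C → queue [I, J, O, G]
Visit I; enqueue D → queue [J, O, G, D]
Visit J; enqueue K → queue [O, G, D, K]
Visit O → queue [G, D, K]
Visit G → queue [D, K]
Visit D; enqueue L → queue [K, L]
Visit K → queue [L]
Visit L → queue []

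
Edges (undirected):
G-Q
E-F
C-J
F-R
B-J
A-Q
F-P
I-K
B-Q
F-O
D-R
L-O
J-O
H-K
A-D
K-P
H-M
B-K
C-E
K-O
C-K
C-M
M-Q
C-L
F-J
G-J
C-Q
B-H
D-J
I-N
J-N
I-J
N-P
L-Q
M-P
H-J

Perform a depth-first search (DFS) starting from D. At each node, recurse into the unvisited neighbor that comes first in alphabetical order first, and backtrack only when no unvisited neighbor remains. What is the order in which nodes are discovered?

Visit D
D → A
A → Q
Q → B
B → H
H → J
J → C
C → E
E → F
F → O
O → K
K → I
I → N
N → P
P → M
O → L
F → R
J → G

D -> A -> Q -> B -> H -> J -> C -> E -> F -> O -> K -> I -> N -> P -> M -> L -> R -> G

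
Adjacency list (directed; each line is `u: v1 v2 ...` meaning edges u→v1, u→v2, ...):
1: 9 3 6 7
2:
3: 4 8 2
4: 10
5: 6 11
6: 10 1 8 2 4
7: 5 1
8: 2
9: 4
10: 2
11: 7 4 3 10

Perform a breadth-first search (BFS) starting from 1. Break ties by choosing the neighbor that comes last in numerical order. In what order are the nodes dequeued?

1, 9, 7, 6, 3, 4, 5, 10, 8, 2, 11

Visit 1; enqueue 9, 7, 6, 3 → queue [9, 7, 6, 3]
Visit 9; enqueue 4 → queue [7, 6, 3, 4]
Visit 7; enqueue 5 → queue [6, 3, 4, 5]
Visit 6; enqueue 10, 8, 2 → queue [3, 4, 5, 10, 8, 2]
Visit 3 → queue [4, 5, 10, 8, 2]
Visit 4 → queue [5, 10, 8, 2]
Visit 5; enqueue 11 → queue [10, 8, 2, 11]
Visit 10 → queue [8, 2, 11]
Visit 8 → queue [2, 11]
Visit 2 → queue [11]
Visit 11 → queue []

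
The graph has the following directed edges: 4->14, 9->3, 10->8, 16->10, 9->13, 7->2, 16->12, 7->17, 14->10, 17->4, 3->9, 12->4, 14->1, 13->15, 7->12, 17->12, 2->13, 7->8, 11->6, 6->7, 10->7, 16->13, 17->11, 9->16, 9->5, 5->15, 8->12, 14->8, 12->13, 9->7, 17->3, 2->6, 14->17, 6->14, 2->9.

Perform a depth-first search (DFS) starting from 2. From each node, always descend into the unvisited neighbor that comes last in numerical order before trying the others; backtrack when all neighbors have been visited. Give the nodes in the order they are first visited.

2 13 15 9 16 12 4 14 17 11 6 7 8 3 10 1 5

Visit 2
2 → 13
13 → 15
2 → 9
9 → 16
16 → 12
12 → 4
4 → 14
14 → 17
17 → 11
11 → 6
6 → 7
7 → 8
17 → 3
14 → 10
14 → 1
9 → 5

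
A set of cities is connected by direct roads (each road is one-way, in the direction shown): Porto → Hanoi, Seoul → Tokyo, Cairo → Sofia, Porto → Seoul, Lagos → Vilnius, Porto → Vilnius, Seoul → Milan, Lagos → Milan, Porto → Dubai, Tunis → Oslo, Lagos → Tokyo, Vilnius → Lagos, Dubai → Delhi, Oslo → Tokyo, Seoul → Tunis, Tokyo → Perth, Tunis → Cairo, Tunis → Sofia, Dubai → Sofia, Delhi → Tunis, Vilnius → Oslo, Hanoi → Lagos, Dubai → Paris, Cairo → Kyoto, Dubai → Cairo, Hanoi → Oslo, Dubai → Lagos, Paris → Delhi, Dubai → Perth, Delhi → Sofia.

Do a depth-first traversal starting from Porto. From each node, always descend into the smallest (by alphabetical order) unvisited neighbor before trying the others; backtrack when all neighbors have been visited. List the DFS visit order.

Visit Porto
Porto → Dubai
Dubai → Cairo
Cairo → Kyoto
Cairo → Sofia
Dubai → Delhi
Delhi → Tunis
Tunis → Oslo
Oslo → Tokyo
Tokyo → Perth
Dubai → Lagos
Lagos → Milan
Lagos → Vilnius
Dubai → Paris
Porto → Hanoi
Porto → Seoul

Porto Dubai Cairo Kyoto Sofia Delhi Tunis Oslo Tokyo Perth Lagos Milan Vilnius Paris Hanoi Seoul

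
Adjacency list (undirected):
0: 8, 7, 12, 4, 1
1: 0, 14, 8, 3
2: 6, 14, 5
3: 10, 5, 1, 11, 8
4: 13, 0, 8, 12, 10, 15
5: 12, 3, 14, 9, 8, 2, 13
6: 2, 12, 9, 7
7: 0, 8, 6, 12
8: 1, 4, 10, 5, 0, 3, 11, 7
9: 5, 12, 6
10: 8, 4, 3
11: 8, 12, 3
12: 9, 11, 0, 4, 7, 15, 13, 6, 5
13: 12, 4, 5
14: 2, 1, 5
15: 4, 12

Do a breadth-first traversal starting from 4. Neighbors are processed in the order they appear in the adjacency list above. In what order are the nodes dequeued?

Visit 4; enqueue 13, 0, 8, 12, 10, 15 → queue [13, 0, 8, 12, 10, 15]
Visit 13; enqueue 5 → queue [0, 8, 12, 10, 15, 5]
Visit 0; enqueue 7, 1 → queue [8, 12, 10, 15, 5, 7, 1]
Visit 8; enqueue 3, 11 → queue [12, 10, 15, 5, 7, 1, 3, 11]
Visit 12; enqueue 9, 6 → queue [10, 15, 5, 7, 1, 3, 11, 9, 6]
Visit 10 → queue [15, 5, 7, 1, 3, 11, 9, 6]
Visit 15 → queue [5, 7, 1, 3, 11, 9, 6]
Visit 5; enqueue 14, 2 → queue [7, 1, 3, 11, 9, 6, 14, 2]
Visit 7 → queue [1, 3, 11, 9, 6, 14, 2]
Visit 1 → queue [3, 11, 9, 6, 14, 2]
Visit 3 → queue [11, 9, 6, 14, 2]
Visit 11 → queue [9, 6, 14, 2]
Visit 9 → queue [6, 14, 2]
Visit 6 → queue [14, 2]
Visit 14 → queue [2]
Visit 2 → queue []

4, 13, 0, 8, 12, 10, 15, 5, 7, 1, 3, 11, 9, 6, 14, 2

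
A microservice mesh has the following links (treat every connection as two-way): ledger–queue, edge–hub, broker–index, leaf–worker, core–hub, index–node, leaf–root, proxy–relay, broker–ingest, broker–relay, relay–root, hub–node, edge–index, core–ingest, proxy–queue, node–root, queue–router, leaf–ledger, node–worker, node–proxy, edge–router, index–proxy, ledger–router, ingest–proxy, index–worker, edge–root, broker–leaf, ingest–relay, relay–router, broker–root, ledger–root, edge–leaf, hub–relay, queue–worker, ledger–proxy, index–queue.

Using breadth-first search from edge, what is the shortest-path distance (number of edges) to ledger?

2

Level 0: edge
Level 1: hub, index, leaf, root, router
Level 2: broker, core, ledger, node, proxy, queue, relay, worker
Level 3: ingest
ledger first appears at level 2.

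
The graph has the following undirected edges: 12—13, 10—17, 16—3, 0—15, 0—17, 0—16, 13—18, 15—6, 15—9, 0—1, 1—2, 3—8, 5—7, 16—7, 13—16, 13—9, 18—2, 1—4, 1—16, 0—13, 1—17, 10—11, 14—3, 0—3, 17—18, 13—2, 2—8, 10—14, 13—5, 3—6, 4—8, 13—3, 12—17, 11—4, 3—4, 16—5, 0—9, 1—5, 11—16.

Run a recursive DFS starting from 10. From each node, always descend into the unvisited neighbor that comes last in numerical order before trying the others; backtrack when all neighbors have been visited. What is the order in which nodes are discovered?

10 → 17 → 18 → 13 → 16 → 11 → 4 → 8 → 3 → 14 → 6 → 15 → 9 → 0 → 1 → 5 → 7 → 2 → 12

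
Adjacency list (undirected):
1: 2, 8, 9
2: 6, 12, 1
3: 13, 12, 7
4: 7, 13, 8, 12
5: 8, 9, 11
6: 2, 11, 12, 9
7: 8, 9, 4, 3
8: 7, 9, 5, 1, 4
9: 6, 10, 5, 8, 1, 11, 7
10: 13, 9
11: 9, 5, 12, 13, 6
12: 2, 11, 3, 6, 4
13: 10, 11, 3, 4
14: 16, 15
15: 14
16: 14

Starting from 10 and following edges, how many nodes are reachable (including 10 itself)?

BFS from 10 visits: 10, 13, 9, 11, 3, 4, 6, 5, 8, 1, 7, 12, 2
Reachable nodes: 13 of 16 total.

13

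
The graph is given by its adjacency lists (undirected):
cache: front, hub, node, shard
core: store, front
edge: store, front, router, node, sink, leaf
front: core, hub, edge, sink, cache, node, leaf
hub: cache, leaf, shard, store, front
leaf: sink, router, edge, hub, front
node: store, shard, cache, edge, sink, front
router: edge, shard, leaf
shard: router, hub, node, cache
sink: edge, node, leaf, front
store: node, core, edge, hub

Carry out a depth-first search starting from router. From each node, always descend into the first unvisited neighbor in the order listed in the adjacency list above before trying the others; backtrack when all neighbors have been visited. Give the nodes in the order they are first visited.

Visit router
router → edge
edge → store
store → node
node → shard
shard → hub
hub → cache
cache → front
front → core
front → sink
sink → leaf

router edge store node shard hub cache front core sink leaf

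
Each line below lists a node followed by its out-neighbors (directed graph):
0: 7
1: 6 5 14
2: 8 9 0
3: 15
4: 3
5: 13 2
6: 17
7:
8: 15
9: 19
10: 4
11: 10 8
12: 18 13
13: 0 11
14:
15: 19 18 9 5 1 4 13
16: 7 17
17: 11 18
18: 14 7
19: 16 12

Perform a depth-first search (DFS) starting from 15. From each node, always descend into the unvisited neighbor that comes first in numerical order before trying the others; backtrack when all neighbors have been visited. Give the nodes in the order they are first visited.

15 1 5 2 0 7 8 9 19 12 13 11 10 4 3 18 14 16 17 6

Visit 15
15 → 1
1 → 5
5 → 2
2 → 0
0 → 7
2 → 8
2 → 9
9 → 19
19 → 12
12 → 13
13 → 11
11 → 10
10 → 4
4 → 3
12 → 18
18 → 14
19 → 16
16 → 17
1 → 6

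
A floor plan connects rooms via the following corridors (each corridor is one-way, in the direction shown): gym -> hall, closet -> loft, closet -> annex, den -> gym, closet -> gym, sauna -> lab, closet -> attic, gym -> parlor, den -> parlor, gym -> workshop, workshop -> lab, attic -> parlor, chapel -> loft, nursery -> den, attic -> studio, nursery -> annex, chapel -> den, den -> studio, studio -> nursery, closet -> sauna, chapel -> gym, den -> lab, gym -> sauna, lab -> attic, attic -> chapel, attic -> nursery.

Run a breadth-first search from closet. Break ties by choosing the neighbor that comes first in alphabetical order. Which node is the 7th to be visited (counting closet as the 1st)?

chapel

Visit closet; enqueue annex, attic, gym, loft, sauna → queue [annex, attic, gym, loft, sauna]
Visit annex → queue [attic, gym, loft, sauna]
Visit attic; enqueue chapel, nursery, parlor, studio → queue [gym, loft, sauna, chapel, nursery, parlor, studio]
Visit gym; enqueue hall, workshop → queue [loft, sauna, chapel, nursery, parlor, studio, hall, workshop]
Visit loft → queue [sauna, chapel, nursery, parlor, studio, hall, workshop]
Visit sauna; enqueue lab → queue [chapel, nursery, parlor, studio, hall, workshop, lab]
Visit chapel; enqueue den → queue [nursery, parlor, studio, hall, workshop, lab, den]
Visit nursery → queue [parlor, studio, hall, workshop, lab, den]
Visit parlor → queue [studio, hall, workshop, lab, den]
Visit studio → queue [hall, workshop, lab, den]
Visit hall → queue [workshop, lab, den]
Visit workshop → queue [lab, den]
Visit lab → queue [den]
Visit den → queue []

Visit order: closet, annex, attic, gym, loft, sauna, chapel, nursery, parlor, studio, hall, workshop, lab, den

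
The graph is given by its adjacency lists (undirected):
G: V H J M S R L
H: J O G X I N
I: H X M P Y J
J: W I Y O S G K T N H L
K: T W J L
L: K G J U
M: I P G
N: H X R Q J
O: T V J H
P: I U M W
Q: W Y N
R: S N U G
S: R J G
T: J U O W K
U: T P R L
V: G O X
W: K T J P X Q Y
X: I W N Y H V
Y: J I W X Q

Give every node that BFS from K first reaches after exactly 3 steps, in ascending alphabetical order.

Level 0: K
Level 1: J, L, T, W
Level 2: G, H, I, N, O, P, Q, S, U, X, Y
Level 3: M, R, V

M, R, V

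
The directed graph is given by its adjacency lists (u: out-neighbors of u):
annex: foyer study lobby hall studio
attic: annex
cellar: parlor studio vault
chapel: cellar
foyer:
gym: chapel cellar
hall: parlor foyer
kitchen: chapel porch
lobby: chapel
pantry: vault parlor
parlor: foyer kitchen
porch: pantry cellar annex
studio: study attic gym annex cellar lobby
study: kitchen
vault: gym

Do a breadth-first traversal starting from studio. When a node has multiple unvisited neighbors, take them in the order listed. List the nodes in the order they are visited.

Visit studio; enqueue study, attic, gym, annex, cellar, lobby → queue [study, attic, gym, annex, cellar, lobby]
Visit study; enqueue kitchen → queue [attic, gym, annex, cellar, lobby, kitchen]
Visit attic → queue [gym, annex, cellar, lobby, kitchen]
Visit gym; enqueue chapel → queue [annex, cellar, lobby, kitchen, chapel]
Visit annex; enqueue foyer, hall → queue [cellar, lobby, kitchen, chapel, foyer, hall]
Visit cellar; enqueue parlor, vault → queue [lobby, kitchen, chapel, foyer, hall, parlor, vault]
Visit lobby → queue [kitchen, chapel, foyer, hall, parlor, vault]
Visit kitchen; enqueue porch → queue [chapel, foyer, hall, parlor, vault, porch]
Visit chapel → queue [foyer, hall, parlor, vault, porch]
Visit foyer → queue [hall, parlor, vault, porch]
Visit hall → queue [parlor, vault, porch]
Visit parlor → queue [vault, porch]
Visit vault → queue [porch]
Visit porch; enqueue pantry → queue [pantry]
Visit pantry → queue []

studio -> study -> attic -> gym -> annex -> cellar -> lobby -> kitchen -> chapel -> foyer -> hall -> parlor -> vault -> porch -> pantry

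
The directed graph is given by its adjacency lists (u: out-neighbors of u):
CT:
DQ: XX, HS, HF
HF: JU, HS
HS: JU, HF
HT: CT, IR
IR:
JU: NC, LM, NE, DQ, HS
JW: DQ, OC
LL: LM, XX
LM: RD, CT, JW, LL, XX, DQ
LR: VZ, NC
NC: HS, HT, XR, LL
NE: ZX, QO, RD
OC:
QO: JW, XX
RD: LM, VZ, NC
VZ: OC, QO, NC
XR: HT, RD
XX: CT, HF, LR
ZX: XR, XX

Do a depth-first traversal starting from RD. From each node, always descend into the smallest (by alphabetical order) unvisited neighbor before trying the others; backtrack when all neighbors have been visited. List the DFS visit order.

RD LM CT DQ HF HS JU NC HT IR LL XX LR VZ OC QO JW XR NE ZX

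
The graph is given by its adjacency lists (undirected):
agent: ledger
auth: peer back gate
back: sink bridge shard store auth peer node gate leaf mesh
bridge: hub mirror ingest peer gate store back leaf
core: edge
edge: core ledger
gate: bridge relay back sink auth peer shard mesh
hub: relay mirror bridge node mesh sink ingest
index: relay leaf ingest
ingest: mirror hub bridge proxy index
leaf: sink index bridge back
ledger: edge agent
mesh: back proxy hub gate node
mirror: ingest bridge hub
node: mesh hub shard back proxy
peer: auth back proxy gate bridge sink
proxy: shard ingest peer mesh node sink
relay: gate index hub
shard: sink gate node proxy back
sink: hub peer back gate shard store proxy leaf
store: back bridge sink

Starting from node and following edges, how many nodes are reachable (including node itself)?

BFS from node visits: node, shard, proxy, mesh, hub, back, sink, gate, peer, ingest, relay, mirror, bridge, store, leaf, auth, index
Reachable nodes: 17 of 21 total.

17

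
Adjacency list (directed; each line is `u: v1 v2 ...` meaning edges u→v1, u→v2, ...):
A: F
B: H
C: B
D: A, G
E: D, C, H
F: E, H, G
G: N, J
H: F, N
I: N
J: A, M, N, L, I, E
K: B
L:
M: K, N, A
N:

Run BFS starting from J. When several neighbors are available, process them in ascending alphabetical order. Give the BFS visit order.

J, A, E, I, L, M, N, F, C, D, H, K, G, B

Visit J; enqueue A, E, I, L, M, N → queue [A, E, I, L, M, N]
Visit A; enqueue F → queue [E, I, L, M, N, F]
Visit E; enqueue C, D, H → queue [I, L, M, N, F, C, D, H]
Visit I → queue [L, M, N, F, C, D, H]
Visit L → queue [M, N, F, C, D, H]
Visit M; enqueue K → queue [N, F, C, D, H, K]
Visit N → queue [F, C, D, H, K]
Visit F; enqueue G → queue [C, D, H, K, G]
Visit C; enqueue B → queue [D, H, K, G, B]
Visit D → queue [H, K, G, B]
Visit H → queue [K, G, B]
Visit K → queue [G, B]
Visit G → queue [B]
Visit B → queue []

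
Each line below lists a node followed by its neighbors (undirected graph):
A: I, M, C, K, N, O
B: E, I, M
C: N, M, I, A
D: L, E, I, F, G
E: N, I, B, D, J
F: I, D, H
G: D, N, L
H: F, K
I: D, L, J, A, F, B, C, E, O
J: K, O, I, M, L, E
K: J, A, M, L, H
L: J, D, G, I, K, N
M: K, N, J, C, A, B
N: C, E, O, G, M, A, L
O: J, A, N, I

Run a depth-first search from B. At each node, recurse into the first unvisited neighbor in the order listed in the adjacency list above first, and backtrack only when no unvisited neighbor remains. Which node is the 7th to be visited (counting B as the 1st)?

Visit B
B → E
E → N
N → C
C → M
M → K
K → J
J → O
O → A
A → I
I → D
D → L
L → G
D → F
F → H

Visit order: B, E, N, C, M, K, J, O, A, I, D, L, G, F, H

J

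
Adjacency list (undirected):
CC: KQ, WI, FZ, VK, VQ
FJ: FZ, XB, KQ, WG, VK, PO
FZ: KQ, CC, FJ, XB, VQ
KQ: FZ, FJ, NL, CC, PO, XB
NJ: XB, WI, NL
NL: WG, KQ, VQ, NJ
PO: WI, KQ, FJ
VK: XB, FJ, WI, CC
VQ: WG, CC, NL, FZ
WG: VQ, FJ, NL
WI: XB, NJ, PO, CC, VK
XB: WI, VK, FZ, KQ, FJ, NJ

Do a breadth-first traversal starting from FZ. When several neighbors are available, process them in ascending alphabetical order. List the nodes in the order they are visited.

Visit FZ; enqueue CC, FJ, KQ, VQ, XB → queue [CC, FJ, KQ, VQ, XB]
Visit CC; enqueue VK, WI → queue [FJ, KQ, VQ, XB, VK, WI]
Visit FJ; enqueue PO, WG → queue [KQ, VQ, XB, VK, WI, PO, WG]
Visit KQ; enqueue NL → queue [VQ, XB, VK, WI, PO, WG, NL]
Visit VQ → queue [XB, VK, WI, PO, WG, NL]
Visit XB; enqueue NJ → queue [VK, WI, PO, WG, NL, NJ]
Visit VK → queue [WI, PO, WG, NL, NJ]
Visit WI → queue [PO, WG, NL, NJ]
Visit PO → queue [WG, NL, NJ]
Visit WG → queue [NL, NJ]
Visit NL → queue [NJ]
Visit NJ → queue []

FZ -> CC -> FJ -> KQ -> VQ -> XB -> VK -> WI -> PO -> WG -> NL -> NJ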